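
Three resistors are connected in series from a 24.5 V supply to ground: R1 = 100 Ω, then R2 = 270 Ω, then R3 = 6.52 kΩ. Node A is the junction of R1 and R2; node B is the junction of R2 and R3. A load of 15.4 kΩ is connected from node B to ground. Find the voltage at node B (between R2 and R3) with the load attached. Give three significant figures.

V ≈ 22.7 V

At node B, R3 is in parallel with the load: R3‖R_L = 4581 Ω.
Below node A the resistance is R2 + (R3‖R_L) = 4851 Ω, so V_A = 24.5 × 4851/4951 = 24.01 V.
Then V_B = V_A × (R3‖R_L)/(R2 + R3‖R_L) = 24.01 × 4581/4851 = 22.7 V.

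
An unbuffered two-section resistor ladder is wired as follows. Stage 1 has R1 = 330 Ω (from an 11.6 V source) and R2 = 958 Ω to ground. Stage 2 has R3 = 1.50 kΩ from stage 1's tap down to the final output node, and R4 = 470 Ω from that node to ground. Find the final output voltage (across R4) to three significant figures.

Stage 2 presents R3+R4 = 1970 Ω as a load on stage 1's tap.
Stage 1's lower leg becomes R2‖(R3+R4) = 644.6 Ω, so V_mid = 11.6 × 644.6/974.6 = 7.672 V.
Stage 2 is itself unloaded: V_out = V_mid × R4/(R3+R4) = 7.672 × 470/1970 = 1.83 V.

V_out ≈ 1.83 V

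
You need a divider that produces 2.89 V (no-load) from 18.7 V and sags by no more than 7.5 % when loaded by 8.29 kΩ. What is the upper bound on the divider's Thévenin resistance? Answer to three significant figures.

Loading drop = R_th/(R_th + R_L) ≤ 0.0750, so R_th ≤ R_L · ε/(1−ε) = 8.29 kΩ × 0.0750/0.9250 = 672 Ω.
(Any R1, R2 with R2/(R1+R2) = 0.155 and R1‖R2 ≤ 672 Ω will meet the spec.)

R_th ≤ 672 Ω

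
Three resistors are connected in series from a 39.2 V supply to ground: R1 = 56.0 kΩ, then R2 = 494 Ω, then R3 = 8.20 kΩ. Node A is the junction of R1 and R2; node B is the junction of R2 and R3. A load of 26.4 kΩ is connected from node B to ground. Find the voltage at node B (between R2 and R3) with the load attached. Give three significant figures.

V ≈ 3.91 V

At node B, R3 is in parallel with the load: R3‖R_L = 6257 Ω.
Below node A the resistance is R2 + (R3‖R_L) = 6751 Ω, so V_A = 39.2 × 6751/62750 = 4.217 V.
Then V_B = V_A × (R3‖R_L)/(R2 + R3‖R_L) = 4.217 × 6257/6751 = 3.91 V.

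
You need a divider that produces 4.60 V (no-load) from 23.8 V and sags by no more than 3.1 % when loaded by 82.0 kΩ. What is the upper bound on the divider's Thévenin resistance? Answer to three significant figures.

Loading drop = R_th/(R_th + R_L) ≤ 0.0310, so R_th ≤ R_L · ε/(1−ε) = 82.0 kΩ × 0.0310/0.9690 = 2.62 kΩ.

R_th ≤ 2.62 kΩ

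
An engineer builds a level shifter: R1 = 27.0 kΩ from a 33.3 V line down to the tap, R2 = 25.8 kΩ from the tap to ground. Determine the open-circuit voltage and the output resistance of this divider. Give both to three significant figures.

V_th = 16.3 V, R_th = 13.2 kΩ

V_th is the open-circuit tap voltage: 33.3 × 25.8/(27.0 + 25.8) = 16.3 V.
With the supply zeroed, R1 and R2 appear in parallel from the tap: R_th = R1‖R2 = (27.0 × 25.8)/52.80 = 13.2 kΩ.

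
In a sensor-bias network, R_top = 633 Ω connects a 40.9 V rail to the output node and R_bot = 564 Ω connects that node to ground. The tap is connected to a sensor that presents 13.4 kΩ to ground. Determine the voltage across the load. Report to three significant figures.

V_out ≈ 18.9 V

The load sits in parallel with R_bot: R_bot‖R_L = (564 × 13400) / (564 + 13400) = 541.2 Ω.
V_out = 40.9 × 541.2 / (633 + 541.2) = 40.9 × 541.2/1174 = 18.9 V.
(Unloaded it would have been 19.3 V.)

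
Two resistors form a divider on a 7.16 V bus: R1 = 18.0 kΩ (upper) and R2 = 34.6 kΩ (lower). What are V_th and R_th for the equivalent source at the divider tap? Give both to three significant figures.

V_th = 4.71 V, R_th = 11.8 kΩ

V_th is the open-circuit tap voltage: 7.16 × 34.6/(18.0 + 34.6) = 4.71 V.
With the supply zeroed, R1 and R2 appear in parallel from the tap: R_th = R1‖R2 = (18.0 × 34.6)/52.60 = 11.8 kΩ.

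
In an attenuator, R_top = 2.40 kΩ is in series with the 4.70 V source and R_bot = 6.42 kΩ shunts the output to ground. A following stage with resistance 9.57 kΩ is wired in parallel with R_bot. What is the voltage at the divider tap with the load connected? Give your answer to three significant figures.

V_out ≈ 2.89 V

The load sits in parallel with R_bot: R_bot‖R_L = (6.42 × 9.57) / (6.42 + 9.57) = 3.842 kΩ.
V_out = 4.70 × 3.842 / (2.40 + 3.842) = 4.70 × 3.842/6.242 = 2.89 V.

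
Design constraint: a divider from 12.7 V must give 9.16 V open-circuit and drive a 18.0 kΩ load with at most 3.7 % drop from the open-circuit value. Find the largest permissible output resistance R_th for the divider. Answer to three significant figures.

R_th ≤ 692 Ω

Loading drop = R_th/(R_th + R_L) ≤ 0.0370, so R_th ≤ R_L · ε/(1−ε) = 18.0 kΩ × 0.0370/0.9630 = 692 Ω.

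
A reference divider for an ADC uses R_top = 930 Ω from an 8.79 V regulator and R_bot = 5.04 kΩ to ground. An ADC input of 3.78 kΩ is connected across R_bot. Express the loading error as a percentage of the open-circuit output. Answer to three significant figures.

Unloaded V = 8.79 × 5040/5970 = 7.421 V.
Loaded: R_bot‖R_L = 2160 Ω, giving V = 8.79 × 2160/3090 = 6.144 V.
Drop = (7.421 − 6.144) / 7.421 = 17.2 %.

17.2 %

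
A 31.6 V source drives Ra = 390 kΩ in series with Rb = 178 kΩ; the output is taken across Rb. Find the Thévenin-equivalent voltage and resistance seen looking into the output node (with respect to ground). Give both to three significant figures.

V_th = 9.90 V, R_th = 122 kΩ

V_th is the open-circuit tap voltage: 31.6 × 178/(390 + 178) = 9.90 V.
With the supply zeroed, Ra and Rb appear in parallel from the tap: R_th = Ra‖Rb = (390 × 178)/568.0 = 122 kΩ.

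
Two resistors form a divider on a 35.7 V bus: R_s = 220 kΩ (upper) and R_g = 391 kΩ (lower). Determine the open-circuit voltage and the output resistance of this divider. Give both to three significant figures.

V_th = 22.8 V, R_th = 141 kΩ

V_th is the open-circuit tap voltage: 35.7 × 391/(220 + 391) = 22.8 V.
With the supply zeroed, R_s and R_g appear in parallel from the tap: R_th = R_s‖R_g = (220 × 391)/611.0 = 141 kΩ.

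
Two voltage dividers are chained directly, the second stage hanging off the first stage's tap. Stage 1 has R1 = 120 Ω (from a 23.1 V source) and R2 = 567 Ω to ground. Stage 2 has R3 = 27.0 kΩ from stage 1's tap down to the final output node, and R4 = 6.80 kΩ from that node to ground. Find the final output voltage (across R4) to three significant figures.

V_out ≈ 3.82 V

Stage 2 presents R3+R4 = 33800 Ω as a load on stage 1's tap.
Stage 1's lower leg becomes R2‖(R3+R4) = 557.6 Ω, so V_mid = 23.1 × 557.6/677.6 = 19.01 V.
Stage 2 is itself unloaded: V_out = V_mid × R4/(R3+R4) = 19.01 × 6800/33800 = 3.82 V.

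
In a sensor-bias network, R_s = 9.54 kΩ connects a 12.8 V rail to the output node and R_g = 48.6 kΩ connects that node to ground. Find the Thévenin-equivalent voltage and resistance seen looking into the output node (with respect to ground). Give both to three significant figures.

V_th is the open-circuit tap voltage: 12.8 × 48.6/(9.54 + 48.6) = 10.7 V.
With the supply zeroed, R_s and R_g appear in parallel from the tap: R_th = R_s‖R_g = (9.54 × 48.6)/58.14 = 7.97 kΩ.

V_th = 10.7 V, R_th = 7.97 kΩ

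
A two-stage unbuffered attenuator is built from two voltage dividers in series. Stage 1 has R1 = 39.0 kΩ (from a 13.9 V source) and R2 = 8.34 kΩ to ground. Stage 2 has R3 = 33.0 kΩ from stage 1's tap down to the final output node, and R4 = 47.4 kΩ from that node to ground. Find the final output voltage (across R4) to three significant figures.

V_out ≈ 1.33 V

Stage 2 presents R3+R4 = 80.40 kΩ as a load on stage 1's tap.
Stage 1's lower leg becomes R2‖(R3+R4) = 7.556 kΩ, so V_mid = 13.9 × 7.556/46.56 = 2.256 V.
Stage 2 is itself unloaded: V_out = V_mid × R4/(R3+R4) = 2.256 × 47.4/80.40 = 1.33 V.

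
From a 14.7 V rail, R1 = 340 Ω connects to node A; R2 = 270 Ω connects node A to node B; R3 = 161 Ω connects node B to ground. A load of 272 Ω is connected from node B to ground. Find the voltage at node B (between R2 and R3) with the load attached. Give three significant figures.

V ≈ 2.09 V

At node B, R3 is in parallel with the load: R3‖R_L = 101.1 Ω.
Below node A the resistance is R2 + (R3‖R_L) = 371.1 Ω, so V_A = 14.7 × 371.1/711.1 = 7.672 V.
Then V_B = V_A × (R3‖R_L)/(R2 + R3‖R_L) = 7.672 × 101.1/371.1 = 2.09 V.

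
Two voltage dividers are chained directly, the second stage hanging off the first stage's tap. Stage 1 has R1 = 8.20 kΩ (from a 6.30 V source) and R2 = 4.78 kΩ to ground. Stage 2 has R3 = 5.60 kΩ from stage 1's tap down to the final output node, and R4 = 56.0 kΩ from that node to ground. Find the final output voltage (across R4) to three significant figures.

Stage 2 presents R3+R4 = 61.60 kΩ as a load on stage 1's tap.
Stage 1's lower leg becomes R2‖(R3+R4) = 4.436 kΩ, so V_mid = 6.30 × 4.436/12.64 = 2.212 V.
Stage 2 is itself unloaded: V_out = V_mid × R4/(R3+R4) = 2.212 × 56.0/61.60 = 2.01 V.

V_out ≈ 2.01 V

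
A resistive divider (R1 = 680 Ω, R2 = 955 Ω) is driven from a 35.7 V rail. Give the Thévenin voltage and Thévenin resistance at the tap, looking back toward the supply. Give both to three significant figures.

V_th = 20.9 V, R_th = 397 Ω

V_th is the open-circuit tap voltage: 35.7 × 955/(680 + 955) = 20.9 V.
With the supply zeroed, R1 and R2 appear in parallel from the tap: R_th = R1‖R2 = (680 × 955)/1635 = 397 Ω.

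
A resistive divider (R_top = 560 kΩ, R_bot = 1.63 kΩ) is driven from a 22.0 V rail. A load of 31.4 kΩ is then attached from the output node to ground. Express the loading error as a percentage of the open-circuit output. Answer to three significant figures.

4.92 %

The divider's output (Thévenin) resistance is R_top‖R_bot = 1.625 kΩ.
Fractional drop under load = R_th/(R_th + R_L) = 1.625 / (1.625 + 31.4) = 0.04921.
So the output falls by 4.92 %.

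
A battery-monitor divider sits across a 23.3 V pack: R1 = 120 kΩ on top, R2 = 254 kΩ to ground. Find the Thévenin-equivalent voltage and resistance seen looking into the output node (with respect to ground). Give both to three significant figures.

V_th is the open-circuit tap voltage: 23.3 × 254/(120 + 254) = 15.8 V.
With the supply zeroed, R1 and R2 appear in parallel from the tap: R_th = R1‖R2 = (120 × 254)/374.0 = 81.5 kΩ.

V_th = 15.8 V, R_th = 81.5 kΩ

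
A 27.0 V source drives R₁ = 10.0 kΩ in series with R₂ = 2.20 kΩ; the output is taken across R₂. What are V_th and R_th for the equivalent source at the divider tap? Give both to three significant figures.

V_th is the open-circuit tap voltage: 27.0 × 2.20/(10.0 + 2.20) = 4.87 V.
With the supply zeroed, R₁ and R₂ appear in parallel from the tap: R_th = R₁‖R₂ = (10.0 × 2.20)/12.20 = 1.80 kΩ.

V_th = 4.87 V, R_th = 1.80 kΩ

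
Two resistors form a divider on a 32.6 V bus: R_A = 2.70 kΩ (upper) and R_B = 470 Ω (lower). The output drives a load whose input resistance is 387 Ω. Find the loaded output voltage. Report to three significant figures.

V_out ≈ 2.38 V

The load sits in parallel with R_B: R_B‖R_L = (470 × 387) / (470 + 387) = 212.2 Ω.
V_out = 32.6 × 212.2 / (2700 + 212.2) = 32.6 × 212.2/2912 = 2.38 V.
(Unloaded it would have been 4.83 V.)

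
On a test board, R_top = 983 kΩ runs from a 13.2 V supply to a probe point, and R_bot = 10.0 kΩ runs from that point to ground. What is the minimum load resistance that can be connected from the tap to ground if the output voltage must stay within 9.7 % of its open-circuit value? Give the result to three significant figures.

Output resistance R_th = R_top‖R_bot = (983 × 10.0)/993.0 = 9.899 kΩ.
The fractional drop is R_th/(R_th + R_L); requiring this ≤ 0.0970 gives R_L ≥ R_th(1/0.0970 − 1) = 9.899 × 9.309 = 92.2 kΩ.

R_L(min) ≈ 92.2 kΩ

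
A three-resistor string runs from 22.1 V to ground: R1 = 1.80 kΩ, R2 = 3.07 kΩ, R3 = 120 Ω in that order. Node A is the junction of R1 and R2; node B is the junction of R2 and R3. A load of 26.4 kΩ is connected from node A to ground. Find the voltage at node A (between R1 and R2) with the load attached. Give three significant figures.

Below node A the series string R2+R3 = 3190 Ω sits in parallel with the 26400 Ω load: 2846 Ω.
V_A = 22.1 × 2846/(1800 + 2846) = 13.5 V.

V ≈ 13.5 V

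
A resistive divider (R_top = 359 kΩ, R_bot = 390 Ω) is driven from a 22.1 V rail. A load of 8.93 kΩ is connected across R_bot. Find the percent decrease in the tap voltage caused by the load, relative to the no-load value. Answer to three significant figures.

The divider's output (Thévenin) resistance is R_top‖R_bot = 389.6 Ω.
Fractional drop under load = R_th/(R_th + R_L) = 389.6 / (389.6 + 8930) = 0.04180.
So the output falls by 4.18 %.

4.18 %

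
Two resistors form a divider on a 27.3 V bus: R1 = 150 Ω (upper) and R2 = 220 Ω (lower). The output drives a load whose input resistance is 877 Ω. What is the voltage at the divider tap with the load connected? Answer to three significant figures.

V_out ≈ 14.7 V

The load sits in parallel with R2: R2‖R_L = (220 × 877) / (220 + 877) = 175.9 Ω.
V_out = 27.3 × 175.9 / (150 + 175.9) = 27.3 × 175.9/325.9 = 14.7 V.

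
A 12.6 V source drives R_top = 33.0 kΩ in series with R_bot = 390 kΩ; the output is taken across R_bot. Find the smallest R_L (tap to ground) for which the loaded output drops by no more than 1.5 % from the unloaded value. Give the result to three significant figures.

R_L(min) ≈ 2.00 MΩ

Output resistance R_th = R_top‖R_bot = (33.0 × 390)/423.0 = 30.43 kΩ.
The fractional drop is R_th/(R_th + R_L); requiring this ≤ 0.0150 gives R_L ≥ R_th(1/0.0150 − 1) = 30.43 × 65.67 = 2.00 MΩ.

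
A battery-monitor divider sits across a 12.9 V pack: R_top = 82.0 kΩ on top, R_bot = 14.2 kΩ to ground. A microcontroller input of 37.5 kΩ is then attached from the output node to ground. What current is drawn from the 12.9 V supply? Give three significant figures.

I ≈ 0.140 mA

R_bot‖R_L = 10.30 kΩ, so the source sees R_top + R_bot‖R_L = 92.30 kΩ.
I = 12.9 V / 92.30 kΩ = 0.140 mA.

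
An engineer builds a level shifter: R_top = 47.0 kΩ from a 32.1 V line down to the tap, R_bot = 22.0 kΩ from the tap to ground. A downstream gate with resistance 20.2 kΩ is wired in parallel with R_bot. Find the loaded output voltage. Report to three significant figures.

The load sits in parallel with R_bot: R_bot‖R_L = (22.0 × 20.2) / (22.0 + 20.2) = 10.53 kΩ.
V_out = 32.1 × 10.53 / (47.0 + 10.53) = 32.1 × 10.53/57.53 = 5.88 V.

V_out ≈ 5.88 V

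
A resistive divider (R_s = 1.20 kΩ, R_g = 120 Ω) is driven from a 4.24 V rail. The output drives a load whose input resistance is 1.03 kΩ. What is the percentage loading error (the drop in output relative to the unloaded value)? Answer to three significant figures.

Unloaded V = 4.24 × 120/1320 = 0.38545 V.
Loaded: R_g‖R_L = 107.5 Ω, giving V = 4.24 × 107.5/1307 = 0.34854 V.
Drop = (0.38545 − 0.34854) / 0.38545 = 9.58 %.

9.58 %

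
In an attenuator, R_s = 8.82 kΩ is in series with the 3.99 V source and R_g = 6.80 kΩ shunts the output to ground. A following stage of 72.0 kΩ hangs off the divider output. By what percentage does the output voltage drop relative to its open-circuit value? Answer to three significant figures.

5.06 %

The divider's output (Thévenin) resistance is R_s‖R_g = 3.840 kΩ.
Fractional drop under load = R_th/(R_th + R_L) = 3.840 / (3.840 + 72.0) = 0.05063.
So the output falls by 5.06 %.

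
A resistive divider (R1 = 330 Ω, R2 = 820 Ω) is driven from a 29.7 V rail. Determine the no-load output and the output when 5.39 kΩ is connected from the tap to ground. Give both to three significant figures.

Unloaded: 21.2 V; loaded: 20.3 V

Open-circuit: V = 29.7 × 820/(330 + 820) = 21.2 V.
With the load, R2 becomes R2‖R_L = 711.7 Ω, so V = 29.7 × 711.7/1042 = 20.3 V.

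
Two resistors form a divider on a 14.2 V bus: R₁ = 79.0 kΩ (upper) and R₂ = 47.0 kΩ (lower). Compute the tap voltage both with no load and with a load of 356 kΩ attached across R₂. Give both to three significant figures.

Unloaded: 5.30 V; loaded: 4.89 V

Open-circuit: V = 14.2 × 47.0/(79.0 + 47.0) = 5.30 V.
With the load, R₂ becomes R₂‖R_L = 41.52 kΩ, so V = 14.2 × 41.52/120.5 = 4.89 V.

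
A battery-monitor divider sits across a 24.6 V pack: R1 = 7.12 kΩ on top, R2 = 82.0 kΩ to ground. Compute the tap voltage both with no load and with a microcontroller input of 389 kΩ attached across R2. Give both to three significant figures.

Unloaded: 22.6 V; loaded: 22.3 V

Open-circuit: V = 24.6 × 82.0/(7.12 + 82.0) = 22.6 V.
With the load, R2 becomes R2‖R_L = 67.72 kΩ, so V = 24.6 × 67.72/74.84 = 22.3 V.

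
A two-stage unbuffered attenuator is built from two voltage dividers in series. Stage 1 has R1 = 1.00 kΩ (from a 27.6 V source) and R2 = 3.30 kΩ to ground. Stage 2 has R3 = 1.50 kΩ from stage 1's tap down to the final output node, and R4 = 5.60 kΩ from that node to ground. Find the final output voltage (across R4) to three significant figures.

V_out ≈ 15.1 V

Stage 2 presents R3+R4 = 7.100 kΩ as a load on stage 1's tap.
Stage 1's lower leg becomes R2‖(R3+R4) = 2.253 kΩ, so V_mid = 27.6 × 2.253/3.253 = 19.12 V.
Stage 2 is itself unloaded: V_out = V_mid × R4/(R3+R4) = 19.12 × 5.60/7.100 = 15.1 V.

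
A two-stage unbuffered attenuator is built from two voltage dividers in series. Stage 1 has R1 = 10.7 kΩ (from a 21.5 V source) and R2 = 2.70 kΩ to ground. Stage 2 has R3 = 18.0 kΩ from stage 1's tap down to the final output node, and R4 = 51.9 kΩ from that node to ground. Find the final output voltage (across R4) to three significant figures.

Stage 2 presents R3+R4 = 69.90 kΩ as a load on stage 1's tap.
Stage 1's lower leg becomes R2‖(R3+R4) = 2.600 kΩ, so V_mid = 21.5 × 2.600/13.30 = 4.202 V.
Stage 2 is itself unloaded: V_out = V_mid × R4/(R3+R4) = 4.202 × 51.9/69.90 = 3.12 V.

V_out ≈ 3.12 V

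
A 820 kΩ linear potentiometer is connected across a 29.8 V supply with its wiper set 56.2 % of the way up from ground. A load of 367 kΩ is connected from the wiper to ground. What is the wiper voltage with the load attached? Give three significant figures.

V ≈ 10.8 V

The wiper splits the pot into (1−α)R = 359.2 kΩ above and αR = 460.8 kΩ below.
Lower section ‖ load = 204.3 kΩ.
V_wiper = 29.8 × 204.3/(359.2 + 204.3) = 10.8 V.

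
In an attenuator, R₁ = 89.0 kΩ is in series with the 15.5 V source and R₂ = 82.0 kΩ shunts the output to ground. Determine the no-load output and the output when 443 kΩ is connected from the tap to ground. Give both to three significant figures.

Unloaded: 7.43 V; loaded: 6.78 V

Open-circuit: V = 15.5 × 82.0/(89.0 + 82.0) = 7.43 V.
With the load, R₂ becomes R₂‖R_L = 69.19 kΩ, so V = 15.5 × 69.19/158.2 = 6.78 V.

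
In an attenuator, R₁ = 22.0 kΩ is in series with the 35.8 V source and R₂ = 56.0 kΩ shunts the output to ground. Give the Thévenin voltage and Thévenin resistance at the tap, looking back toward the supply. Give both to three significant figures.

V_th = 25.7 V, R_th = 15.8 kΩ

V_th is the open-circuit tap voltage: 35.8 × 56.0/(22.0 + 56.0) = 25.7 V.
With the supply zeroed, R₁ and R₂ appear in parallel from the tap: R_th = R₁‖R₂ = (22.0 × 56.0)/78.00 = 15.8 kΩ.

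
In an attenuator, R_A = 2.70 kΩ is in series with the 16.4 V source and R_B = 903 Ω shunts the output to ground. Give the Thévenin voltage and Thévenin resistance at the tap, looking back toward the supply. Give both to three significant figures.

V_th = 4.11 V, R_th = 677 Ω

V_th is the open-circuit tap voltage: 16.4 × 903/(2700 + 903) = 4.11 V.
With the supply zeroed, R_A and R_B appear in parallel from the tap: R_th = R_A‖R_B = (2700 × 903)/3603 = 677 Ω.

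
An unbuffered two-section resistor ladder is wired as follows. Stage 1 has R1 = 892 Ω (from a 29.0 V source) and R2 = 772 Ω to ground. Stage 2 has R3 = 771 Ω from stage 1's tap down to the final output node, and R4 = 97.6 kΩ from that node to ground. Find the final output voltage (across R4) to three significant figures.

Stage 2 presents R3+R4 = 98370 Ω as a load on stage 1's tap.
Stage 1's lower leg becomes R2‖(R3+R4) = 766.0 Ω, so V_mid = 29.0 × 766.0/1658 = 13.40 V.
Stage 2 is itself unloaded: V_out = V_mid × R4/(R3+R4) = 13.40 × 97600/98370 = 13.3 V.

V_out ≈ 13.3 V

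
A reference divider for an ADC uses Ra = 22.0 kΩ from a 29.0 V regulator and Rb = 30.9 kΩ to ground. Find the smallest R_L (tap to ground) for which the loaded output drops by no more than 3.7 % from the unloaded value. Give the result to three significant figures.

R_L(min) ≈ 334 kΩ

Output resistance R_th = Ra‖Rb = (22.0 × 30.9)/52.90 = 12.85 kΩ.
The fractional drop is R_th/(R_th + R_L); requiring this ≤ 0.0370 gives R_L ≥ R_th(1/0.0370 − 1) = 12.85 × 26.03 = 334 kΩ.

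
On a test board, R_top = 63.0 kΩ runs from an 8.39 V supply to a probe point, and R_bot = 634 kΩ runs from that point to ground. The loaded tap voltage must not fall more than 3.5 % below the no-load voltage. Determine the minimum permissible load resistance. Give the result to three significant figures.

R_L(min) ≈ 1.58 MΩ

Output resistance R_th = R_top‖R_bot = (63.0 × 634)/697.0 = 57.31 kΩ.
The fractional drop is R_th/(R_th + R_L); requiring this ≤ 0.0350 gives R_L ≥ R_th(1/0.0350 − 1) = 57.31 × 27.57 = 1.58 MΩ.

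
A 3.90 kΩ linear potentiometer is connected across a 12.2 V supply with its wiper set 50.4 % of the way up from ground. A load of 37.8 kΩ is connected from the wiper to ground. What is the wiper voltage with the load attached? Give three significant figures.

V ≈ 5.99 V

The wiper splits the pot into (1−α)R = 1.934 kΩ above and αR = 1.966 kΩ below.
Lower section ‖ load = 1.868 kΩ.
V_wiper = 12.2 × 1.868/(1.934 + 1.868) = 5.99 V.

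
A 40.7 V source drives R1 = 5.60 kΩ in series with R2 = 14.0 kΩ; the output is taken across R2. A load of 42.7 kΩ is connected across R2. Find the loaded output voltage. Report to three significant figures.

The load sits in parallel with R2: R2‖R_L = (14.0 × 42.7) / (14.0 + 42.7) = 10.54 kΩ.
V_out = 40.7 × 10.54 / (5.60 + 10.54) = 40.7 × 10.54/16.14 = 26.6 V.
(Unloaded it would have been 29.1 V.)

V_out ≈ 26.6 V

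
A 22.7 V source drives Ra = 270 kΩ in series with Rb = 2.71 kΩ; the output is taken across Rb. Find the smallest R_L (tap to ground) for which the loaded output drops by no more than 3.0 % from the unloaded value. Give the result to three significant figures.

R_L(min) ≈ 86.8 kΩ

Output resistance R_th = Ra‖Rb = (270 × 2.71)/272.7 = 2.683 kΩ.
The fractional drop is R_th/(R_th + R_L); requiring this ≤ 0.0300 gives R_L ≥ R_th(1/0.0300 − 1) = 2.683 × 32.33 = 86.8 kΩ.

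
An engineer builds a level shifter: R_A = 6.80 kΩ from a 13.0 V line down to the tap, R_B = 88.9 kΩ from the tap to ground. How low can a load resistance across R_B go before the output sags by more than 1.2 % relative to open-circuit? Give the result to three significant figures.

R_L(min) ≈ 520 kΩ

Output resistance R_th = R_A‖R_B = (6.80 × 88.9)/95.70 = 6.317 kΩ.
The fractional drop is R_th/(R_th + R_L); requiring this ≤ 0.0120 gives R_L ≥ R_th(1/0.0120 − 1) = 6.317 × 82.33 = 520 kΩ.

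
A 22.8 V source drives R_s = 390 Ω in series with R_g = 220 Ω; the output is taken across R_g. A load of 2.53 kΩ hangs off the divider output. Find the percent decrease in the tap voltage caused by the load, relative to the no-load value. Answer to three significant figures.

The divider's output (Thévenin) resistance is R_s‖R_g = 140.7 Ω.
Fractional drop under load = R_th/(R_th + R_L) = 140.7 / (140.7 + 2530) = 0.05267.
So the output falls by 5.27 %.

5.27 %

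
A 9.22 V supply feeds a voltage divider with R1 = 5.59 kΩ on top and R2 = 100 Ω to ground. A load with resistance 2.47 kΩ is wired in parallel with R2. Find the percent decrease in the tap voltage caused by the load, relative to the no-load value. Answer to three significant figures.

3.83 %

The divider's output (Thévenin) resistance is R1‖R2 = 98.24 Ω.
Fractional drop under load = R_th/(R_th + R_L) = 98.24 / (98.24 + 2470) = 0.03825.
So the output falls by 3.83 %.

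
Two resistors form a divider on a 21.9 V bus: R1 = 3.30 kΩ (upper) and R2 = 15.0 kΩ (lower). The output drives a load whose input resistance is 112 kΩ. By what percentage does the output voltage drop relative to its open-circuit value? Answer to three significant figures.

2.36 %

The divider's output (Thévenin) resistance is R1‖R2 = 2.705 kΩ.
Fractional drop under load = R_th/(R_th + R_L) = 2.705 / (2.705 + 112) = 0.02358.
So the output falls by 2.36 %.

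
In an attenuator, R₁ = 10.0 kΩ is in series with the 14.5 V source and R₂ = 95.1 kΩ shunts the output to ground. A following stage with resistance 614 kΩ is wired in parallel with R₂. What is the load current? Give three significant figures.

R₂‖R_L = 82.35 kΩ; V_out = 14.5 × 82.35/92.35 = 12.93 V.
I_L = V_out / R_L = 12.93 / 614 kΩ = 0.0211 mA.

I_L ≈ 0.0211 mA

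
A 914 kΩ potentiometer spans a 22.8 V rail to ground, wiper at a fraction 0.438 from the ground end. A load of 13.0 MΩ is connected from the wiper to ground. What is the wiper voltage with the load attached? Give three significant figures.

V ≈ 9.82 V

The wiper splits the pot into (1−α)R = 513.7 kΩ above and αR = 400.3 kΩ below.
Lower section ‖ load = 388.4 kΩ.
V_wiper = 22.8 × 388.4/(513.7 + 388.4) = 9.82 V.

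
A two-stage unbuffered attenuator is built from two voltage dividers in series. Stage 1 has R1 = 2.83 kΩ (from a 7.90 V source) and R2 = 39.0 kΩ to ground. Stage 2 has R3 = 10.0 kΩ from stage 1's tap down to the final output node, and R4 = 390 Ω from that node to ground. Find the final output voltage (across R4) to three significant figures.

V_out ≈ 0.220 V

Stage 2 presents R3+R4 = 10390 Ω as a load on stage 1's tap.
Stage 1's lower leg becomes R2‖(R3+R4) = 8204 Ω, so V_mid = 7.90 × 8204/11030 = 5.874 V.
Stage 2 is itself unloaded: V_out = V_mid × R4/(R3+R4) = 5.874 × 390/10390 = 0.220 V.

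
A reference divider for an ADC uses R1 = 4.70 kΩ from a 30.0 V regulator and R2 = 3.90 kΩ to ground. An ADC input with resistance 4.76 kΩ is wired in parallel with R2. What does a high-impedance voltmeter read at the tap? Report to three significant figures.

V_out ≈ 9.40 V

The load sits in parallel with R2: R2‖R_L = (3.90 × 4.76) / (3.90 + 4.76) = 2.144 kΩ.
V_out = 30.0 × 2.144 / (4.70 + 2.144) = 30.0 × 2.144/6.844 = 9.40 V.
(Unloaded it would have been 13.6 V.)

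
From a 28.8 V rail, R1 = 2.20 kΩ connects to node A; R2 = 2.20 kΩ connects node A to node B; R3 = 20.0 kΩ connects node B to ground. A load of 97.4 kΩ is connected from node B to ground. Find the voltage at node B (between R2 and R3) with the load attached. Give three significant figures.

V ≈ 22.8 V

At node B, R3 is in parallel with the load: R3‖R_L = 16.59 kΩ.
Below node A the resistance is R2 + (R3‖R_L) = 18.79 kΩ, so V_A = 28.8 × 18.79/20.99 = 25.78 V.
Then V_B = V_A × (R3‖R_L)/(R2 + R3‖R_L) = 25.78 × 16.59/18.79 = 22.8 V.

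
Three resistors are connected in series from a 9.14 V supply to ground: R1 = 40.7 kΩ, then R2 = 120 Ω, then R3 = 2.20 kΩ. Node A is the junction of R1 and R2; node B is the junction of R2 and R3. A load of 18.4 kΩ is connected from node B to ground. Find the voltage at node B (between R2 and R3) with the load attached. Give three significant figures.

At node B, R3 is in parallel with the load: R3‖R_L = 1965 Ω.
Below node A the resistance is R2 + (R3‖R_L) = 2085 Ω, so V_A = 9.14 × 2085/42790 = 0.4454 V.
Then V_B = V_A × (R3‖R_L)/(R2 + R3‖R_L) = 0.4454 × 1965/2085 = 0.420 V.

V ≈ 0.420 V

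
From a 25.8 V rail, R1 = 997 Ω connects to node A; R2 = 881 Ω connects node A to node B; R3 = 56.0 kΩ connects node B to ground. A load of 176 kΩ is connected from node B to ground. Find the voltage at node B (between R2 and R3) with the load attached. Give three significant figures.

V ≈ 24.7 V

At node B, R3 is in parallel with the load: R3‖R_L = 42480 Ω.
Below node A the resistance is R2 + (R3‖R_L) = 43360 Ω, so V_A = 25.8 × 43360/44360 = 25.22 V.
Then V_B = V_A × (R3‖R_L)/(R2 + R3‖R_L) = 25.22 × 42480/43360 = 24.7 V.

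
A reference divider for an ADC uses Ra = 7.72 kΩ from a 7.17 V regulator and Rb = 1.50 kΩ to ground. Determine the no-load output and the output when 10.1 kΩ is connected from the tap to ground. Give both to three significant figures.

Open-circuit: V = 7.17 × 1.50/(7.72 + 1.50) = 1.17 V.
With the load, Rb becomes Rb‖R_L = 1.306 kΩ, so V = 7.17 × 1.306/9.026 = 1.04 V.

Unloaded: 1.17 V; loaded: 1.04 V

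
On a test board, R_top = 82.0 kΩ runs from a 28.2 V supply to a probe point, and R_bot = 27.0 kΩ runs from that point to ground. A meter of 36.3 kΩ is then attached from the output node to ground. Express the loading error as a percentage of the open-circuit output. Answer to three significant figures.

The divider's output (Thévenin) resistance is R_top‖R_bot = 20.31 kΩ.
Fractional drop under load = R_th/(R_th + R_L) = 20.31 / (20.31 + 36.3) = 0.3588.
So the output falls by 35.9 %.

35.9 %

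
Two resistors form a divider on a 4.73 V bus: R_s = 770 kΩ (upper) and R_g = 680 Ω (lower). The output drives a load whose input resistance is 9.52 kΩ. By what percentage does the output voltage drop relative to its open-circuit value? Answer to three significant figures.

The divider's output (Thévenin) resistance is R_s‖R_g = 679.4 Ω.
Fractional drop under load = R_th/(R_th + R_L) = 679.4 / (679.4 + 9520) = 0.06661.
So the output falls by 6.66 %.

6.66 %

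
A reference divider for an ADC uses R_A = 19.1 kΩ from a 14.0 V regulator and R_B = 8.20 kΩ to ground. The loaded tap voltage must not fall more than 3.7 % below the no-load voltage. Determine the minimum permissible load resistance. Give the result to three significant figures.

Output resistance R_th = R_A‖R_B = (19.1 × 8.20)/27.30 = 5.737 kΩ.
The fractional drop is R_th/(R_th + R_L); requiring this ≤ 0.0370 gives R_L ≥ R_th(1/0.0370 − 1) = 5.737 × 26.03 = 149 kΩ.

R_L(min) ≈ 149 kΩ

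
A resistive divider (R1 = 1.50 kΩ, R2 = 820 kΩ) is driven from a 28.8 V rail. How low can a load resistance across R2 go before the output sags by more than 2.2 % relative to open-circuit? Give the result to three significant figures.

Output resistance R_th = R1‖R2 = (1.50 × 820)/821.5 = 1.497 kΩ.
The fractional drop is R_th/(R_th + R_L); requiring this ≤ 0.0220 gives R_L ≥ R_th(1/0.0220 − 1) = 1.497 × 44.45 = 66.6 kΩ.

R_L(min) ≈ 66.6 kΩ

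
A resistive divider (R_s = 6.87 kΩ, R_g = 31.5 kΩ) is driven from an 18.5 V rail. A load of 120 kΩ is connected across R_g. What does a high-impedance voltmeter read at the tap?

The load sits in parallel with R_g: R_g‖R_L = (31.5 × 120) / (31.5 + 120) = 24.95 kΩ.
V_out = 18.5 × 24.95 / (6.87 + 24.95) = 18.5 × 24.95/31.82 = 14.5 V.

V_out ≈ 14.5 V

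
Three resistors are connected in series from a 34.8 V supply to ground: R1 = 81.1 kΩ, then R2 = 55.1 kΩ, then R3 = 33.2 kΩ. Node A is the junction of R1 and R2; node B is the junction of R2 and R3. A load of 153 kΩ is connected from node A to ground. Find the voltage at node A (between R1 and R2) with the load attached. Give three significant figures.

V ≈ 14.2 V

Below node A the series string R2+R3 = 88.30 kΩ sits in parallel with the 153 kΩ load: 55.99 kΩ.
V_A = 34.8 × 55.99/(81.1 + 55.99) = 14.2 V.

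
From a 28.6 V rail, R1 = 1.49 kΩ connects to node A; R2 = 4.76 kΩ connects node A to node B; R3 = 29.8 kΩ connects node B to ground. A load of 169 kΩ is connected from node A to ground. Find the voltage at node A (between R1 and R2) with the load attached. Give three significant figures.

Below node A the series string R2+R3 = 34.56 kΩ sits in parallel with the 169 kΩ load: 28.69 kΩ.
V_A = 28.6 × 28.69/(1.49 + 28.69) = 27.2 V.

V ≈ 27.2 V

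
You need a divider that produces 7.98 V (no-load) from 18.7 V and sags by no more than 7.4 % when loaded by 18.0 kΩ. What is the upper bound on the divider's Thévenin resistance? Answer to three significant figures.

Loading drop = R_th/(R_th + R_L) ≤ 0.0740, so R_th ≤ R_L · ε/(1−ε) = 18.0 kΩ × 0.0740/0.9260 = 1.44 kΩ.
(Any R1, R2 with R2/(R1+R2) = 0.427 and R1‖R2 ≤ 1.44 kΩ will meet the spec.)

R_th ≤ 1.44 kΩ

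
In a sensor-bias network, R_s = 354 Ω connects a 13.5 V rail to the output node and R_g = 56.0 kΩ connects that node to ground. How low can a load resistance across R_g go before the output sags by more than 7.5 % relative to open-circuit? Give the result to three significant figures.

R_L(min) ≈ 4.34 kΩ

Output resistance R_th = R_s‖R_g = (354 × 56000)/56350 = 351.8 Ω.
The fractional drop is R_th/(R_th + R_L); requiring this ≤ 0.0750 gives R_L ≥ R_th(1/0.0750 − 1) = 351.8 × 12.33 = 4.34 kΩ.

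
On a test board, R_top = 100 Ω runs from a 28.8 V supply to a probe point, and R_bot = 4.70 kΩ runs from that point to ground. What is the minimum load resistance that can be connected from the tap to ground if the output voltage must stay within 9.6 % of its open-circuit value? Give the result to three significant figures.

R_L(min) ≈ 922 Ω

Output resistance R_th = R_top‖R_bot = (100 × 4700)/4800 = 97.92 Ω.
The fractional drop is R_th/(R_th + R_L); requiring this ≤ 0.0960 gives R_L ≥ R_th(1/0.0960 − 1) = 97.92 × 9.417 = 922 Ω.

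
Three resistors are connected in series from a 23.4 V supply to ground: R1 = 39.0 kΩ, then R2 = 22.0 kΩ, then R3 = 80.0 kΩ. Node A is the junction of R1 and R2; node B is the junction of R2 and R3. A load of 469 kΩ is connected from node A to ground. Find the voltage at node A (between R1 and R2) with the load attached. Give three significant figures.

V ≈ 16.0 V

Below node A the series string R2+R3 = 102.0 kΩ sits in parallel with the 469 kΩ load: 83.78 kΩ.
V_A = 23.4 × 83.78/(39.0 + 83.78) = 16.0 V.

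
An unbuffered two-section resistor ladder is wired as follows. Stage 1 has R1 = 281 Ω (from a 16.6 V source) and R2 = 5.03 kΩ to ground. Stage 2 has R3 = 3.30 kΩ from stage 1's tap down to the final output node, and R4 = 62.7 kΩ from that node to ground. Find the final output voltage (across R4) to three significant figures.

Stage 2 presents R3+R4 = 66000 Ω as a load on stage 1's tap.
Stage 1's lower leg becomes R2‖(R3+R4) = 4674 Ω, so V_mid = 16.6 × 4674/4955 = 15.66 V.
Stage 2 is itself unloaded: V_out = V_mid × R4/(R3+R4) = 15.66 × 62700/66000 = 14.9 V.

V_out ≈ 14.9 V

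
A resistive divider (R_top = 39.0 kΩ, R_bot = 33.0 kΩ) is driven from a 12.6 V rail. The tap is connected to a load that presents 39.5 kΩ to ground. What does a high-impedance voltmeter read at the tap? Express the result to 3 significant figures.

The load sits in parallel with R_bot: R_bot‖R_L = (33.0 × 39.5) / (33.0 + 39.5) = 17.98 kΩ.
V_out = 12.6 × 17.98 / (39.0 + 17.98) = 12.6 × 17.98/56.98 = 3.98 V.
(Unloaded it would have been 5.78 V.)

V_out ≈ 3.98 V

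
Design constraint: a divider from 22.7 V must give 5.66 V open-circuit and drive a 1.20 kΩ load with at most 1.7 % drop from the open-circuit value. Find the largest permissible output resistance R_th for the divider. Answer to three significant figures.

Loading drop = R_th/(R_th + R_L) ≤ 0.0170, so R_th ≤ R_L · ε/(1−ε) = 1.20 kΩ × 0.0170/0.9830 = 20.8 Ω.
(Any R1, R2 with R2/(R1+R2) = 0.249 and R1‖R2 ≤ 20.8 Ω will meet the spec.)

R_th ≤ 20.8 Ω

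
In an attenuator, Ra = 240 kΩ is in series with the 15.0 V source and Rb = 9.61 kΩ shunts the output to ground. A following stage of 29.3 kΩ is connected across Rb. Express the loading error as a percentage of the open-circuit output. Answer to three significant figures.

The divider's output (Thévenin) resistance is Ra‖Rb = 9.240 kΩ.
Fractional drop under load = R_th/(R_th + R_L) = 9.240 / (9.240 + 29.3) = 0.2398.
So the output falls by 24.0 %.

24.0 %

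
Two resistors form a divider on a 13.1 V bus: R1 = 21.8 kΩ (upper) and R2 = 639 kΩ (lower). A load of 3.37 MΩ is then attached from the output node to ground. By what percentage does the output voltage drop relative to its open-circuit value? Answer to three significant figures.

The divider's output (Thévenin) resistance is R1‖R2 = 21.08 kΩ.
Fractional drop under load = R_th/(R_th + R_L) = 21.08 / (21.08 + 3370) = 0.006217.
So the output falls by 0.622 %.

0.622 %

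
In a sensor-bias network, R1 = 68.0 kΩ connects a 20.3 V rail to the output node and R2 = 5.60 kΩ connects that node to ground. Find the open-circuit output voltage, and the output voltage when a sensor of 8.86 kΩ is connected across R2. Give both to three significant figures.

Open-circuit: V = 20.3 × 5.60/(68.0 + 5.60) = 1.54 V.
With the load, R2 becomes R2‖R_L = 3.431 kΩ, so V = 20.3 × 3.431/71.43 = 0.975 V.

Unloaded: 1.54 V; loaded: 0.975 V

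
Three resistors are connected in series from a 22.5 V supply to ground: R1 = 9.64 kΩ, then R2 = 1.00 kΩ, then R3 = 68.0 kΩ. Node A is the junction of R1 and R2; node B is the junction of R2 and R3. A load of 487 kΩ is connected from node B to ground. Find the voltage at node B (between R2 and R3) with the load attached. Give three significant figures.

At node B, R3 is in parallel with the load: R3‖R_L = 59.67 kΩ.
Below node A the resistance is R2 + (R3‖R_L) = 60.67 kΩ, so V_A = 22.5 × 60.67/70.31 = 19.42 V.
Then V_B = V_A × (R3‖R_L)/(R2 + R3‖R_L) = 19.42 × 59.67/60.67 = 19.1 V.

V ≈ 19.1 V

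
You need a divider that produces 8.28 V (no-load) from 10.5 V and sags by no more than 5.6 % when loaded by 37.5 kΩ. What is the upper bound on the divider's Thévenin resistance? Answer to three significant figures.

Loading drop = R_th/(R_th + R_L) ≤ 0.0560, so R_th ≤ R_L · ε/(1−ε) = 37.5 kΩ × 0.0560/0.9440 = 2.22 kΩ.
(Any R1, R2 with R2/(R1+R2) = 0.789 and R1‖R2 ≤ 2.22 kΩ will meet the spec.)

R_th ≤ 2.22 kΩ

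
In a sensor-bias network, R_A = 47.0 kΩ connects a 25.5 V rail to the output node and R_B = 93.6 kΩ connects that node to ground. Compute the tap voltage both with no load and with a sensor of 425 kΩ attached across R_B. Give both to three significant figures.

Open-circuit: V = 25.5 × 93.6/(47.0 + 93.6) = 17.0 V.
With the load, R_B becomes R_B‖R_L = 76.71 kΩ, so V = 25.5 × 76.71/123.7 = 15.8 V.

Unloaded: 17.0 V; loaded: 15.8 V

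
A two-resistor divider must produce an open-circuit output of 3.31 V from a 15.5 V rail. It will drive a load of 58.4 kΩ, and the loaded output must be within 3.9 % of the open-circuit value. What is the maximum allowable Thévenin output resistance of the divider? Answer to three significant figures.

Loading drop = R_th/(R_th + R_L) ≤ 0.0390, so R_th ≤ R_L · ε/(1−ε) = 58.4 kΩ × 0.0390/0.9610 = 2.37 kΩ.

R_th ≤ 2.37 kΩ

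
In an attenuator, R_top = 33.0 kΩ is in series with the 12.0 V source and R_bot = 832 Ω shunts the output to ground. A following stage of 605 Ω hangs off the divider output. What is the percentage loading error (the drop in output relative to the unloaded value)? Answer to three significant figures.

The divider's output (Thévenin) resistance is R_top‖R_bot = 811.5 Ω.
Fractional drop under load = R_th/(R_th + R_L) = 811.5 / (811.5 + 605) = 0.5729.
So the output falls by 57.3 %.

57.3 %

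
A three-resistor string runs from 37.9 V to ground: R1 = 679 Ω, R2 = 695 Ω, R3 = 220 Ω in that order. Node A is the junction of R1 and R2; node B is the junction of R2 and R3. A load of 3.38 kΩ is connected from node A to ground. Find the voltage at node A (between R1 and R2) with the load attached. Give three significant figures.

Below node A the series string R2+R3 = 915.0 Ω sits in parallel with the 3380 Ω load: 720.1 Ω.
V_A = 37.9 × 720.1/(679 + 720.1) = 19.5 V.

V ≈ 19.5 V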